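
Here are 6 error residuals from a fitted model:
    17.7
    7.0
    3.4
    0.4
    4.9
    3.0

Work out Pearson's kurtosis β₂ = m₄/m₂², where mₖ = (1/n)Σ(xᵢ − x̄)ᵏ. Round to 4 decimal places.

3.3728

x̄ = 6.0667
Σ(xᵢ − x̄)² = 186.1933 ⇒ m₂ = 31.03222
Σ(xᵢ − x̄)⁴ = 19488.1582 ⇒ m₄ = 3248.02637
m₂² = 962.99882
β₂ = m₄/m₂² = 3248.02637 / 962.99882 ≈ 3.3728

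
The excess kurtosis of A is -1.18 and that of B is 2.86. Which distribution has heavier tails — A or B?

B

Higher excess kurtosis ⇒ heavier tails relative to the normal distribution.
-1.18 vs 2.86: the larger is 2.86, so B has heavier tails. (B is leptokurtic — heavier-than-normal tails; the other is platykurtic.)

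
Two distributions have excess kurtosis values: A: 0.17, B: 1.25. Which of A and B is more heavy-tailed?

Higher excess kurtosis ⇒ heavier tails relative to the normal distribution.
0.17 vs 1.25: the larger is 1.25, so B has heavier tails.

B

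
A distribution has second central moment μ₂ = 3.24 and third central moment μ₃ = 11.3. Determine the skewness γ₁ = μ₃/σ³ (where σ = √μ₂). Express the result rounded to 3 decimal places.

σ = √μ₂ = √3.24 = 1.80000
σ³ = μ₂^(3/2) = 5.83200
γ₁ = μ₃/σ³ = 11.3 / 5.83200 ≈ 1.938

1.938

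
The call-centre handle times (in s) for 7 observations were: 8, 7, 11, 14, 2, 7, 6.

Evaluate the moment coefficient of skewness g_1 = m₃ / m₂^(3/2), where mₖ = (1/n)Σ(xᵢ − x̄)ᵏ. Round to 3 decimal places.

0.177

x̄ = (8 + 7 + 11 + 14 + 2 + 7 + 6) / 7 = 7.8571
deviations (xᵢ − x̄): 0.1429, -0.8571, 3.1429, 6.1429, -5.8571, -0.8571, -1.8571
Σ(xᵢ − x̄)² = 86.8571 ⇒ m₂ = 86.8571/7 = 12.40816
Σ(xᵢ − x̄)³ = 54.2449 ⇒ m₃ = 54.2449/7 = 7.74927
m₂^(3/2) = 12.40816^(1.5) = 43.70803
g_1 = m₃ / m₂^(3/2) = 7.74927 / 43.70803 ≈ 0.177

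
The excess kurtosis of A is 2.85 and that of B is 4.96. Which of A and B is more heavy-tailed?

Higher excess kurtosis ⇒ heavier tails relative to the normal distribution.
2.85 vs 4.96: the larger is 4.96, so B has heavier tails.

B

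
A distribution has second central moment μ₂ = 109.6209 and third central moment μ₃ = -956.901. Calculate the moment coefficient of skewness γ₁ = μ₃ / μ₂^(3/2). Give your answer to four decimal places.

-0.8337

σ = √μ₂ = √109.6209 = 10.47000
σ³ = μ₂^(3/2) = 1147.73082
γ₁ = μ₃/σ³ = -956.901 / 1147.73082 ≈ -0.8337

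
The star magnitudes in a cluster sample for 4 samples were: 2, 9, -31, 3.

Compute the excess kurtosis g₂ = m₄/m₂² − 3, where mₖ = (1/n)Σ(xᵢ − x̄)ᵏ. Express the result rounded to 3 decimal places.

-0.734

x̄ = -4.2500
Σ(xᵢ − x̄)² = 982.7500 ⇒ m₂ = 245.68750
Σ(xᵢ − x̄)⁴ = 547140.5781 ⇒ m₄ = 136785.14453
m₂² = 60362.34766
g₂ = m₄/m₂² − 3 = 2.26607 − 3 ≈ -0.734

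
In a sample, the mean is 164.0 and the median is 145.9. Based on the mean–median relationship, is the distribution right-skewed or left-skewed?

right-skewed

mean − median = 164.0 − 145.9 = 18.1
mean > median ⇒ the longer tail is on the right ⇒ right-skewed (positively skewed).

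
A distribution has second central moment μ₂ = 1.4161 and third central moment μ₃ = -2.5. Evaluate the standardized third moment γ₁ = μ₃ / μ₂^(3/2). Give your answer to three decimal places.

σ = √μ₂ = √1.4161 = 1.19000
σ³ = μ₂^(3/2) = 1.68516
γ₁ = μ₃/σ³ = -2.5 / 1.68516 ≈ -1.484

-1.484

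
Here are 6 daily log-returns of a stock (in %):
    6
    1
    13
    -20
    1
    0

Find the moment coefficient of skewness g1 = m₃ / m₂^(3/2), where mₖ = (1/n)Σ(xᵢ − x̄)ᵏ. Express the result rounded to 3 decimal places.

x̄ = (6 + 1 + 13 - 20 + 1 + 0) / 6 = 0.1667
deviations (xᵢ − x̄): 5.8333, 0.8333, 12.8333, -20.1667, 0.8333, -0.1667
Σ(xᵢ − x̄)² = 606.8333 ⇒ m₂ = 606.8333/6 = 101.13889
Σ(xᵢ − x̄)³ = -5888.4444 ⇒ m₃ = -5888.4444/6 = -981.40741
m₂^(3/2) = 101.13889^(1.5) = 1017.13188
g1 = m₃ / m₂^(3/2) = -981.40741 / 1017.13188 ≈ -0.965

-0.965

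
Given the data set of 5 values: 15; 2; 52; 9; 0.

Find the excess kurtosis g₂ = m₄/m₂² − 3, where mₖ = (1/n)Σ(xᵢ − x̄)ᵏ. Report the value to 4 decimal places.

x̄ = 15.6000
Σ(xᵢ − x̄)² = 1797.2000 ⇒ m₂ = 359.44000
Σ(xᵢ − x̄)⁴ = 1850850.8960 ⇒ m₄ = 370170.17920
m₂² = 129197.11360
g₂ = m₄/m₂² − 3 = 2.86516 − 3 ≈ -0.1348

-0.1348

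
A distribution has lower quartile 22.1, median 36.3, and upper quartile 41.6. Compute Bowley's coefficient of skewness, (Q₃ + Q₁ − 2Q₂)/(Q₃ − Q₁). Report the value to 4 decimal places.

numerator: Q₃ + Q₁ − 2Q₂ = 41.6 + 22.1 − 2×36.3 = -8.9000
denominator: Q₃ − Q₁ = 41.6 − 22.1 = 19.5000
Bowley skewness = -8.9000 / 19.5000 ≈ -0.4564

-0.4564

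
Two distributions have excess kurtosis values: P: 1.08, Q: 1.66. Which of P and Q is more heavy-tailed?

Higher excess kurtosis ⇒ heavier tails relative to the normal distribution.
1.08 vs 1.66: the larger is 1.66, so Q has heavier tails.

Q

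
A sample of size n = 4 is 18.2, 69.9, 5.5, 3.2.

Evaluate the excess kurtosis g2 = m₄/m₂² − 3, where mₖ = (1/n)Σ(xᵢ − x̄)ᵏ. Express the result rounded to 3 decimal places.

x̄ = 24.2000
Σ(xᵢ − x̄)² = 2915.1800 ⇒ m₂ = 728.79500
Σ(xᵢ − x̄)⁴ = 4679850.5762 ⇒ m₄ = 1169962.64405
m₂² = 531142.15203
g2 = m₄/m₂² − 3 = 2.20273 − 3 ≈ -0.797

-0.797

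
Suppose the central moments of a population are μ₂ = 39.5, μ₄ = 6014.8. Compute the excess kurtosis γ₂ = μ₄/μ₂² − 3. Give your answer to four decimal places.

0.8550

μ₂² = 39.5² = 1560.25000
μ₄/μ₂² = 6014.8 / 1560.25000 = 3.85502
γ₂ = 3.85502 − 3 ≈ 0.8550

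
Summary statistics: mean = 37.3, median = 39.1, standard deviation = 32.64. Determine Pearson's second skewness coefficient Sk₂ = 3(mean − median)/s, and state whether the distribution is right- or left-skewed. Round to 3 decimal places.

Sk₂ = 3(37.3 − 39.1) / 32.64 = 3 × -1.8000 / 32.64
    = -5.4000 / 32.64 ≈ -0.165
Sk₂ < 0 ⇒ mean < median ⇒ left-skewed (negative skew).

-0.165, left-skewed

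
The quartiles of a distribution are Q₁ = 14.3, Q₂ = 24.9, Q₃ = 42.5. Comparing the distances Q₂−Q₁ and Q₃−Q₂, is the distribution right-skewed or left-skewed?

right-skewed

Q₂ − Q₁ = 10.6;  Q₃ − Q₂ = 17.6
Q₃ − Q₂ > Q₂ − Q₁ ⇒ the upper half is more spread out ⇒ right-skewed.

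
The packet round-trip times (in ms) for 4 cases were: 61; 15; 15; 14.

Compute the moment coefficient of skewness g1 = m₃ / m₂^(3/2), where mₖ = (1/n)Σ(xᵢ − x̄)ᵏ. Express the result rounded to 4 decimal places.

x̄ = (61 + 15 + 15 + 14) / 4 = 26.2500
deviations (xᵢ − x̄): 34.7500, -11.2500, -11.2500, -12.2500
Σ(xᵢ − x̄)² = 1610.7500 ⇒ m₂ = 1610.7500/4 = 402.68750
Σ(xᵢ − x̄)³ = 37276.8750 ⇒ m₃ = 37276.8750/4 = 9319.21875
m₂^(3/2) = 402.68750^(1.5) = 8080.76027
g1 = m₃ / m₂^(3/2) = 9319.21875 / 8080.76027 ≈ 1.1533

1.1533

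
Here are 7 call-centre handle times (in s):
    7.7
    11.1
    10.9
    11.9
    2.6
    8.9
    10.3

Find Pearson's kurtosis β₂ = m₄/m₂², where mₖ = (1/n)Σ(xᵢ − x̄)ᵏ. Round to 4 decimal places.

x̄ = 9.0571
Σ(xᵢ − x̄)² = 60.7571 ⇒ m₂ = 8.67959
Σ(xᵢ − x̄)⁴ = 1838.4924 ⇒ m₄ = 262.64178
m₂² = 75.33531
β₂ = m₄/m₂² = 262.64178 / 75.33531 ≈ 3.4863

3.4863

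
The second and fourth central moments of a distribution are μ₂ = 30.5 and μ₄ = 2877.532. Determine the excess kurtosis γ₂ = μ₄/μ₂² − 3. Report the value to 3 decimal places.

0.093

μ₂² = 30.5² = 930.25000
μ₄/μ₂² = 2877.532 / 930.25000 = 3.09329
γ₂ = 3.09329 − 3 ≈ 0.093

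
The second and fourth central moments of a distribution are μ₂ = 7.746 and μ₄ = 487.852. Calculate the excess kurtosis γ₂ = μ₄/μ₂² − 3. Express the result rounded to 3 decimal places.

μ₂² = 7.746² = 60.00052
μ₄/μ₂² = 487.852 / 60.00052 = 8.13080
γ₂ = 8.13080 − 3 ≈ 5.131

5.131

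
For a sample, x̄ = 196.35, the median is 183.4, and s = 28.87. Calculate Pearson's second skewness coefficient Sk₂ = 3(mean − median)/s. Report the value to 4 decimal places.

1.3457

Sk₂ = 3(196.35 − 183.4) / 28.87 = 3 × 12.9500 / 28.87
    = 38.8500 / 28.87 ≈ 1.3457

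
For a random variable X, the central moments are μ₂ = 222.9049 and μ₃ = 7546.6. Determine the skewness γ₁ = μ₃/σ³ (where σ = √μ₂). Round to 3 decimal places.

2.268

σ = √μ₂ = √222.9049 = 14.93000
σ³ = μ₂^(3/2) = 3327.97016
γ₁ = μ₃/σ³ = 7546.6 / 3327.97016 ≈ 2.268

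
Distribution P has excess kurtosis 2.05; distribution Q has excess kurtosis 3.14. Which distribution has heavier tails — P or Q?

Higher excess kurtosis ⇒ heavier tails relative to the normal distribution.
2.05 vs 3.14: the larger is 3.14, so Q has heavier tails.

Q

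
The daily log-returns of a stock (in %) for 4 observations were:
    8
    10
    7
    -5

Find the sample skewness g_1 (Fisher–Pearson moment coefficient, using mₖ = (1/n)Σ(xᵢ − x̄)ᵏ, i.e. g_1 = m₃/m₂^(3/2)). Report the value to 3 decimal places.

x̄ = (8 + 10 + 7 - 5) / 4 = 5.0000
deviations (xᵢ − x̄): 3.0000, 5.0000, 2.0000, -10.0000
Σ(xᵢ − x̄)² = 138.0000 ⇒ m₂ = 138.0000/4 = 34.50000
Σ(xᵢ − x̄)³ = -840.0000 ⇒ m₃ = -840.0000/4 = -210.00000
m₂^(3/2) = 34.50000^(1.5) = 202.64162
g_1 = m₃ / m₂^(3/2) = -210.00000 / 202.64162 ≈ -1.036

-1.036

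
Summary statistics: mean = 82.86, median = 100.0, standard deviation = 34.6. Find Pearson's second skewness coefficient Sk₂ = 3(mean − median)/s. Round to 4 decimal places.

-1.4861

Sk₂ = 3(82.86 − 100.0) / 34.6 = 3 × -17.1400 / 34.6
    = -51.4200 / 34.6 ≈ -1.4861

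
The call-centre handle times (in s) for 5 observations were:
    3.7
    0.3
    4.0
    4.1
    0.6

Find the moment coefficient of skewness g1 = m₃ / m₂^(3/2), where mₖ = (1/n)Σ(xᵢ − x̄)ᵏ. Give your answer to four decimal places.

-0.3999

x̄ = (3.7 + 0.3 + 4.0 + 4.1 + 0.6) / 5 = 2.5400
deviations (xᵢ − x̄): 1.1600, -2.2400, 1.4600, 1.5600, -1.9400
Σ(xᵢ − x̄)² = 14.6920 ⇒ m₂ = 14.6920/5 = 2.93840
Σ(xᵢ − x̄)³ = -10.0714 ⇒ m₃ = -10.0714/5 = -2.01427
m₂^(3/2) = 2.93840^(1.5) = 5.03694
g1 = m₃ / m₂^(3/2) = -2.01427 / 5.03694 ≈ -0.3999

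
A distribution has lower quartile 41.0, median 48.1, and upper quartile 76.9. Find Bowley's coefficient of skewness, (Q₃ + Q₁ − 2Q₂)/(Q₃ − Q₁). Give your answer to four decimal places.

0.6045

numerator: Q₃ + Q₁ − 2Q₂ = 76.9 + 41.0 − 2×48.1 = 21.7000
denominator: Q₃ − Q₁ = 76.9 − 41.0 = 35.9000
Bowley skewness = 21.7000 / 35.9000 ≈ 0.6045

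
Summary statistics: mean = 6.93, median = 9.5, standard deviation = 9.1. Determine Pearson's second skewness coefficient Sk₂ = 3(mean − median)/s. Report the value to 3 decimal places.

-0.847

Sk₂ = 3(6.93 − 9.5) / 9.1 = 3 × -2.5700 / 9.1
    = -7.7100 / 9.1 ≈ -0.847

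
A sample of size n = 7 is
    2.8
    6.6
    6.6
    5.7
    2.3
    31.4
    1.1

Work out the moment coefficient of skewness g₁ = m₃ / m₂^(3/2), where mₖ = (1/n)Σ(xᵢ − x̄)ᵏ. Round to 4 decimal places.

1.8559

x̄ = (2.8 + 6.6 + 6.6 + 5.7 + 2.3 + 31.4 + 1.1) / 7 = 8.0714
deviations (xᵢ − x̄): -5.2714, -1.4714, -1.4714, -2.3714, -5.7714, 23.3286, -6.9714
Σ(xᵢ − x̄)² = 663.8743 ⇒ m₂ = 663.8743/7 = 94.83918
Σ(xᵢ − x̄)³ = 11998.6777 ⇒ m₃ = 11998.6777/7 = 1714.09681
m₂^(3/2) = 94.83918^(1.5) = 923.59529
g₁ = m₃ / m₂^(3/2) = 1714.09681 / 923.59529 ≈ 1.8559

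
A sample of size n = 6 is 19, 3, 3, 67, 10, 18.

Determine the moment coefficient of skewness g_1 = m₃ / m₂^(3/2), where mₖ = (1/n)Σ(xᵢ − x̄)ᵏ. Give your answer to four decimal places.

x̄ = (19 + 3 + 3 + 67 + 10 + 18) / 6 = 20.0000
deviations (xᵢ − x̄): -1.0000, -17.0000, -17.0000, 47.0000, -10.0000, -2.0000
Σ(xᵢ − x̄)² = 2892.0000 ⇒ m₂ = 2892.0000/6 = 482.00000
Σ(xᵢ − x̄)³ = 92988.0000 ⇒ m₃ = 92988.0000/6 = 15498.00000
m₂^(3/2) = 482.00000^(1.5) = 10582.06823
g_1 = m₃ / m₂^(3/2) = 15498.00000 / 10582.06823 ≈ 1.4646

1.4646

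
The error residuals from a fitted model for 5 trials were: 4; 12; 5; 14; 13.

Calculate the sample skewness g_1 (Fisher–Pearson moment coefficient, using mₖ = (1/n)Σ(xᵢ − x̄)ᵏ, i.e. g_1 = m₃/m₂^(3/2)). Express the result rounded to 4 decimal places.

-0.3574

x̄ = (4 + 12 + 5 + 14 + 13) / 5 = 9.6000
deviations (xᵢ − x̄): -5.6000, 2.4000, -4.6000, 4.4000, 3.4000
Σ(xᵢ − x̄)² = 89.2000 ⇒ m₂ = 89.2000/5 = 17.84000
Σ(xᵢ − x̄)³ = -134.6400 ⇒ m₃ = -134.6400/5 = -26.92800
m₂^(3/2) = 17.84000^(1.5) = 75.35156
g_1 = m₃ / m₂^(3/2) = -26.92800 / 75.35156 ≈ -0.3574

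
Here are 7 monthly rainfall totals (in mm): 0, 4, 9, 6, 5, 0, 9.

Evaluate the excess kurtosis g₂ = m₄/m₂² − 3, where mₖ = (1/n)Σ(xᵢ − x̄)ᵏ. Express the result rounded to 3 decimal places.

x̄ = 4.7143
Σ(xᵢ − x̄)² = 83.4286 ⇒ m₂ = 11.91837
Σ(xᵢ − x̄)⁴ = 1665.5743 ⇒ m₄ = 237.93919
m₂² = 142.04748
g₂ = m₄/m₂² − 3 = 1.67507 − 3 ≈ -1.325

-1.325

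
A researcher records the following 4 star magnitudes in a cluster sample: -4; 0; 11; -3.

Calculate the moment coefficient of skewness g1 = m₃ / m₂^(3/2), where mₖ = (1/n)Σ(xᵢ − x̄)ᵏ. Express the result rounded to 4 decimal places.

x̄ = (-4 + 0 + 11 - 3) / 4 = 1.0000
deviations (xᵢ − x̄): -5.0000, -1.0000, 10.0000, -4.0000
Σ(xᵢ − x̄)² = 142.0000 ⇒ m₂ = 142.0000/4 = 35.50000
Σ(xᵢ − x̄)³ = 810.0000 ⇒ m₃ = 810.0000/4 = 202.50000
m₂^(3/2) = 35.50000^(1.5) = 211.51566
g1 = m₃ / m₂^(3/2) = 202.50000 / 211.51566 ≈ 0.9574

0.9574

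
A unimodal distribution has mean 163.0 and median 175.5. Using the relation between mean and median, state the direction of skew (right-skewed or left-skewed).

mean − median = 163.0 − 175.5 = -12.5
mean < median ⇒ the longer tail is on the left ⇒ left-skewed (negatively skewed).

left-skewed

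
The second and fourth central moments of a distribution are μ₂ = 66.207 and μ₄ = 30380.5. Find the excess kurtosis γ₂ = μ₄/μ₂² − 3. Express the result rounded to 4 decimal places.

3.9309

μ₂² = 66.207² = 4383.36685
μ₄/μ₂² = 30380.5 / 4383.36685 = 6.93086
γ₂ = 6.93086 − 3 ≈ 3.9309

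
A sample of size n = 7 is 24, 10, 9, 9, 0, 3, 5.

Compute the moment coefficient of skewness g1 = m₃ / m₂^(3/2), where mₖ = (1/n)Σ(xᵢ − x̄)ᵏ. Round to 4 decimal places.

1.1057

x̄ = (24 + 10 + 9 + 9 + 0 + 3 + 5) / 7 = 8.5714
deviations (xᵢ − x̄): 15.4286, 1.4286, 0.4286, 0.4286, -8.5714, -5.5714, -3.5714
Σ(xᵢ − x̄)² = 357.7143 ⇒ m₂ = 357.7143/7 = 51.10204
Σ(xᵢ − x̄)³ = 2827.4694 ⇒ m₃ = 2827.4694/7 = 403.92420
m₂^(3/2) = 51.10204^(1.5) = 365.30647
g1 = m₃ / m₂^(3/2) = 403.92420 / 365.30647 ≈ 1.1057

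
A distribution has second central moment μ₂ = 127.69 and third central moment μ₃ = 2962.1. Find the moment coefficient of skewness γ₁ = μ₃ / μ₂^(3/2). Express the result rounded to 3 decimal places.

2.053

σ = √μ₂ = √127.69 = 11.30000
σ³ = μ₂^(3/2) = 1442.89700
γ₁ = μ₃/σ³ = 2962.1 / 1442.89700 ≈ 2.053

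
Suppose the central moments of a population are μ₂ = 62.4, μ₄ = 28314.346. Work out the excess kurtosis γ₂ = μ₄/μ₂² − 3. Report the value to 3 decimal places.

4.272

μ₂² = 62.4² = 3893.76000
μ₄/μ₂² = 28314.346 / 3893.76000 = 7.27172
γ₂ = 7.27172 − 3 ≈ 4.272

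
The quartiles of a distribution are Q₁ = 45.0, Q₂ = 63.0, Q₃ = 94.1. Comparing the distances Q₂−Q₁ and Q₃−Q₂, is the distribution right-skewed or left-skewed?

right-skewed

Q₂ − Q₁ = 18.0;  Q₃ − Q₂ = 31.1
Q₃ − Q₂ > Q₂ − Q₁ ⇒ the upper half is more spread out ⇒ right-skewed.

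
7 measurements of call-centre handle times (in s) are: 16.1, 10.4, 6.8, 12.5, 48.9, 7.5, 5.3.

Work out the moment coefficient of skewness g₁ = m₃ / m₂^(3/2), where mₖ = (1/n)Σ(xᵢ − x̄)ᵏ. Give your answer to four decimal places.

x̄ = (16.1 + 10.4 + 6.8 + 12.5 + 48.9 + 7.5 + 5.3) / 7 = 15.3571
deviations (xᵢ − x̄): 0.7429, -4.9571, -8.5571, -2.8571, 33.5429, -7.8571, -10.0571
Σ(xᵢ − x̄)² = 1394.5171 ⇒ m₂ = 1394.5171/7 = 199.21673
Σ(xᵢ − x̄)³ = 35466.2286 ⇒ m₃ = 35466.2286/7 = 5066.60409
m₂^(3/2) = 199.21673^(1.5) = 2811.82784
g₁ = m₃ / m₂^(3/2) = 5066.60409 / 2811.82784 ≈ 1.8019

1.8019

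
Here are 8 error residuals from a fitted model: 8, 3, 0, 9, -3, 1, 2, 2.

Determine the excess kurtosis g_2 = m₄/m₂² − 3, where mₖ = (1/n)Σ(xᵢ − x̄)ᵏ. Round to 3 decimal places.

x̄ = 2.7500
Σ(xᵢ − x̄)² = 111.5000 ⇒ m₂ = 13.93750
Σ(xᵢ − x̄)⁴ = 3445.9063 ⇒ m₄ = 430.73828
m₂² = 194.25391
g_2 = m₄/m₂² − 3 = 2.21740 − 3 ≈ -0.783

-0.783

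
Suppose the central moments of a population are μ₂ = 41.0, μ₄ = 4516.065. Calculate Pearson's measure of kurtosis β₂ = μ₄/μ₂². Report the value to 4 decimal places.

2.6865

μ₂² = 41.0² = 1681.00000
μ₄/μ₂² = 4516.065 / 1681.00000 = 2.68653
β₂ ≈ 2.6865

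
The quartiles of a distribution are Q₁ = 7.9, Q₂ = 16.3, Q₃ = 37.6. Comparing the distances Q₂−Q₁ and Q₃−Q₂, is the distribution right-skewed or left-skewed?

Q₂ − Q₁ = 8.4;  Q₃ − Q₂ = 21.3
Q₃ − Q₂ > Q₂ − Q₁ ⇒ the upper half is more spread out ⇒ right-skewed.

right-skewed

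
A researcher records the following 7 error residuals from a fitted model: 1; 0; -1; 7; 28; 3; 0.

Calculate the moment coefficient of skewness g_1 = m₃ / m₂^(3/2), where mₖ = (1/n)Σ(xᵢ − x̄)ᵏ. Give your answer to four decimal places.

1.7770

x̄ = (1 + 0 - 1 + 7 + 28 + 3 + 0) / 7 = 5.4286
deviations (xᵢ − x̄): -4.4286, -5.4286, -6.4286, 1.5714, 22.5714, -2.4286, -5.4286
Σ(xᵢ − x̄)² = 637.7143 ⇒ m₂ = 637.7143/7 = 91.10204
Σ(xᵢ − x̄)³ = 10816.5306 ⇒ m₃ = 10816.5306/7 = 1545.21866
m₂^(3/2) = 91.10204^(1.5) = 869.54519
g_1 = m₃ / m₂^(3/2) = 1545.21866 / 869.54519 ≈ 1.7770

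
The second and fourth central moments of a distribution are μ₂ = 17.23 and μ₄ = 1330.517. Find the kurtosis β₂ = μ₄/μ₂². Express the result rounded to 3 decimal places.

μ₂² = 17.23² = 296.87290
μ₄/μ₂² = 1330.517 / 296.87290 = 4.48177
β₂ ≈ 4.482

4.482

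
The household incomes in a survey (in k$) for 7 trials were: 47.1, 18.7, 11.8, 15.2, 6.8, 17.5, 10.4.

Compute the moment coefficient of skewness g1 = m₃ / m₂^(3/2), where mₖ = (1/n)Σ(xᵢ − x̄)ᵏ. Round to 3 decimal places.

x̄ = (47.1 + 18.7 + 11.8 + 15.2 + 6.8 + 17.5 + 10.4) / 7 = 18.2143
deviations (xᵢ − x̄): 28.8857, 0.4857, -6.4143, -3.0143, -11.4143, -0.7143, -7.8143
Σ(xᵢ − x̄)² = 1076.7086 ⇒ m₂ = 1076.7086/7 = 153.81551
Σ(xᵢ − x̄)³ = 21845.9663 ⇒ m₃ = 21845.9663/7 = 3120.85233
m₂^(3/2) = 153.81551^(1.5) = 1907.65658
g1 = m₃ / m₂^(3/2) = 3120.85233 / 1907.65658 ≈ 1.636

1.636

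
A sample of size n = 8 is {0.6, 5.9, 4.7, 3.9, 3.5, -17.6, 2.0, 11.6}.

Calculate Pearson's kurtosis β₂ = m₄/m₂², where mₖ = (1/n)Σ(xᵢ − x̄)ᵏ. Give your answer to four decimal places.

4.7382

x̄ = 1.8250
Σ(xᵢ − x̄)² = 506.3950 ⇒ m₂ = 63.29938
Σ(xᵢ − x̄)⁴ = 151881.0526 ⇒ m₄ = 18985.13157
m₂² = 4006.81088
β₂ = m₄/m₂² = 18985.13157 / 4006.81088 ≈ 4.7382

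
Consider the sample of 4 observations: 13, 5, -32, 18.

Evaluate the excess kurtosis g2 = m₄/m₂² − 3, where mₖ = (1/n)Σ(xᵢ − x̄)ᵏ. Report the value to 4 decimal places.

x̄ = 1.0000
Σ(xᵢ − x̄)² = 1538.0000 ⇒ m₂ = 384.50000
Σ(xᵢ − x̄)⁴ = 1290434.0000 ⇒ m₄ = 322608.50000
m₂² = 147840.25000
g2 = m₄/m₂² − 3 = 2.18214 − 3 ≈ -0.8179

-0.8179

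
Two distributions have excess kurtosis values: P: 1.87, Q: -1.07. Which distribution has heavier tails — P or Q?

Higher excess kurtosis ⇒ heavier tails relative to the normal distribution.
1.87 vs -1.07: the larger is 1.87, so P has heavier tails. (P is leptokurtic — heavier-than-normal tails; the other is platykurtic.)

P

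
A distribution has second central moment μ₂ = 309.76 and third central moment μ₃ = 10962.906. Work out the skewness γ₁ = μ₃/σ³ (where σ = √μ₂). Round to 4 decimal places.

2.0109

σ = √μ₂ = √309.76 = 17.60000
σ³ = μ₂^(3/2) = 5451.77600
γ₁ = μ₃/σ³ = 10962.906 / 5451.77600 ≈ 2.0109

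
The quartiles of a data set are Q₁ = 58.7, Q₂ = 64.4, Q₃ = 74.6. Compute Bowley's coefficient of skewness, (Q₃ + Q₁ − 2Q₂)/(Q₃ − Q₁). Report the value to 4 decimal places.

numerator: Q₃ + Q₁ − 2Q₂ = 74.6 + 58.7 − 2×64.4 = 4.5000
denominator: Q₃ − Q₁ = 74.6 − 58.7 = 15.9000
Bowley skewness = 4.5000 / 15.9000 ≈ 0.2830

0.2830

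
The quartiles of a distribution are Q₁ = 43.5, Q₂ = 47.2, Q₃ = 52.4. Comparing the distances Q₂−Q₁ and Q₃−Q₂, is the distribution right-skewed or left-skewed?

right-skewed

Q₂ − Q₁ = 3.7;  Q₃ − Q₂ = 5.2
Q₃ − Q₂ > Q₂ − Q₁ ⇒ the upper half is more spread out ⇒ right-skewed.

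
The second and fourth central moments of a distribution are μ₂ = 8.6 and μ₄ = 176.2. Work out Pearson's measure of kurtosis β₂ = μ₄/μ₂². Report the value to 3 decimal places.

μ₂² = 8.6² = 73.96000
μ₄/μ₂² = 176.2 / 73.96000 = 2.38237
β₂ ≈ 2.382

2.382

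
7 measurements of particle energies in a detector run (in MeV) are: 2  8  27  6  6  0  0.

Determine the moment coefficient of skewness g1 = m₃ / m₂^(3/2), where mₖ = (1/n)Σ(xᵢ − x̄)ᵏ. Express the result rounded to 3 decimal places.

1.576

x̄ = (2 + 8 + 27 + 6 + 6 + 0 + 0) / 7 = 7.0000
deviations (xᵢ − x̄): -5.0000, 1.0000, 20.0000, -1.0000, -1.0000, -7.0000, -7.0000
Σ(xᵢ − x̄)² = 526.0000 ⇒ m₂ = 526.0000/7 = 75.14286
Σ(xᵢ − x̄)³ = 7188.0000 ⇒ m₃ = 7188.0000/7 = 1026.85714
m₂^(3/2) = 75.14286^(1.5) = 651.37570
g1 = m₃ / m₂^(3/2) = 1026.85714 / 651.37570 ≈ 1.576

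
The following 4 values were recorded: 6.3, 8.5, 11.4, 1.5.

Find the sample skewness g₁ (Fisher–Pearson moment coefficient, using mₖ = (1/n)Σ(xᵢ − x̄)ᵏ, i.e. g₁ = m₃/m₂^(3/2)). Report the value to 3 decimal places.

-0.351

x̄ = (6.3 + 8.5 + 11.4 + 1.5) / 4 = 6.9250
deviations (xᵢ − x̄): -0.6250, 1.5750, 4.4750, -5.4250
Σ(xᵢ − x̄)² = 52.3275 ⇒ m₂ = 52.3275/4 = 13.08188
Σ(xᵢ − x̄)³ = -66.3836 ⇒ m₃ = -66.3836/4 = -16.59591
m₂^(3/2) = 13.08188^(1.5) = 47.31567
g₁ = m₃ / m₂^(3/2) = -16.59591 / 47.31567 ≈ -0.351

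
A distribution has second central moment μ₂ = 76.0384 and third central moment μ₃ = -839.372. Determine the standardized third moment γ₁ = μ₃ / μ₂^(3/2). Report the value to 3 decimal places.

σ = √μ₂ = √76.0384 = 8.72000
σ³ = μ₂^(3/2) = 663.05485
γ₁ = μ₃/σ³ = -839.372 / 663.05485 ≈ -1.266

-1.266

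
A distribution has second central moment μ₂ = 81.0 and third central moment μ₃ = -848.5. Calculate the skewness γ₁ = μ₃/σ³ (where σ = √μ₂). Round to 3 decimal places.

-1.164

σ = √μ₂ = √81.0 = 9.00000
σ³ = μ₂^(3/2) = 729.00000
γ₁ = μ₃/σ³ = -848.5 / 729.00000 ≈ -1.164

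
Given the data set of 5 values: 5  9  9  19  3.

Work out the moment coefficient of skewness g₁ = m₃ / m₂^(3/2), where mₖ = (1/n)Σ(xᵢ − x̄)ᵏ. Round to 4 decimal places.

0.8591

x̄ = (5 + 9 + 9 + 19 + 3) / 5 = 9.0000
deviations (xᵢ − x̄): -4.0000, 0.0000, 0.0000, 10.0000, -6.0000
Σ(xᵢ − x̄)² = 152.0000 ⇒ m₂ = 152.0000/5 = 30.40000
Σ(xᵢ − x̄)³ = 720.0000 ⇒ m₃ = 720.0000/5 = 144.00000
m₂^(3/2) = 30.40000^(1.5) = 167.61403
g₁ = m₃ / m₂^(3/2) = 144.00000 / 167.61403 ≈ 0.8591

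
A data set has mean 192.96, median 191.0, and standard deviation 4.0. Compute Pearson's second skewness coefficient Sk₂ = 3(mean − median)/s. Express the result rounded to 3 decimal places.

1.470

Sk₂ = 3(192.96 − 191.0) / 4.0 = 3 × 1.9600 / 4.0
    = 5.8800 / 4.0 ≈ 1.470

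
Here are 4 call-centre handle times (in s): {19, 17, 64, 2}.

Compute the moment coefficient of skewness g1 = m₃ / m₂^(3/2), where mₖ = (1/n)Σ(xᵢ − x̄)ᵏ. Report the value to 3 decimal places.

0.867

x̄ = (19 + 17 + 64 + 2) / 4 = 25.5000
deviations (xᵢ − x̄): -6.5000, -8.5000, 38.5000, -23.5000
Σ(xᵢ − x̄)² = 2149.0000 ⇒ m₂ = 2149.0000/4 = 537.25000
Σ(xᵢ − x̄)³ = 43200.0000 ⇒ m₃ = 43200.0000/4 = 10800.00000
m₂^(3/2) = 537.25000^(1.5) = 12452.73185
g1 = m₃ / m₂^(3/2) = 10800.00000 / 12452.73185 ≈ 0.867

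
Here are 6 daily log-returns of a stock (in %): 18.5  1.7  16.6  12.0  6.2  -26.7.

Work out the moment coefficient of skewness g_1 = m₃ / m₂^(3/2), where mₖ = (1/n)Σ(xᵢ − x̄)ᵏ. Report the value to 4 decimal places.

x̄ = (18.5 + 1.7 + 16.6 + 12.0 + 6.2 - 26.7) / 6 = 4.7167
deviations (xᵢ − x̄): 13.7833, -3.0167, 11.8833, 7.2833, 1.4833, -31.4167
Σ(xᵢ − x̄)² = 1382.5483 ⇒ m₂ = 1382.5483/6 = 230.42472
Σ(xᵢ − x̄)³ = -26349.6484 ⇒ m₃ = -26349.6484/6 = -4391.60807
m₂^(3/2) = 230.42472^(1.5) = 3497.78901
g_1 = m₃ / m₂^(3/2) = -4391.60807 / 3497.78901 ≈ -1.2555

-1.2555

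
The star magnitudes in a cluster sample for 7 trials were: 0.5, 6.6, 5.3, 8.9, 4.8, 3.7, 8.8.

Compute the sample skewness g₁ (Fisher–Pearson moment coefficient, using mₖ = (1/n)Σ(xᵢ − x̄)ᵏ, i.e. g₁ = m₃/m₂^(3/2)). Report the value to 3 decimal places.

x̄ = (0.5 + 6.6 + 5.3 + 8.9 + 4.8 + 3.7 + 8.8) / 7 = 5.5143
deviations (xᵢ − x̄): -5.0143, 1.0857, -0.2143, 3.3857, -0.7143, -1.8143, 3.2857
Σ(xᵢ − x̄)² = 52.4286 ⇒ m₂ = 52.4286/7 = 7.48980
Σ(xᵢ − x̄)³ = -56.8580 ⇒ m₃ = -56.8580/7 = -8.12257
m₂^(3/2) = 7.48980^(1.5) = 20.49769
g₁ = m₃ / m₂^(3/2) = -8.12257 / 20.49769 ≈ -0.396

-0.396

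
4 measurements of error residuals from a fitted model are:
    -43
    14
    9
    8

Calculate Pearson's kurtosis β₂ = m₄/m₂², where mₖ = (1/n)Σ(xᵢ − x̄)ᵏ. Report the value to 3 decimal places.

x̄ = -3.0000
Σ(xᵢ − x̄)² = 2154.0000 ⇒ m₂ = 538.50000
Σ(xᵢ − x̄)⁴ = 2678898.0000 ⇒ m₄ = 669724.50000
m₂² = 289982.25000
β₂ = m₄/m₂² = 669724.50000 / 289982.25000 ≈ 2.310

2.310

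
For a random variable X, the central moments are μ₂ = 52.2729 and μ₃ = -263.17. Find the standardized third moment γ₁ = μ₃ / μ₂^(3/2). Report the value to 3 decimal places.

-0.696

σ = √μ₂ = √52.2729 = 7.23000
σ³ = μ₂^(3/2) = 377.93307
γ₁ = μ₃/σ³ = -263.17 / 377.93307 ≈ -0.696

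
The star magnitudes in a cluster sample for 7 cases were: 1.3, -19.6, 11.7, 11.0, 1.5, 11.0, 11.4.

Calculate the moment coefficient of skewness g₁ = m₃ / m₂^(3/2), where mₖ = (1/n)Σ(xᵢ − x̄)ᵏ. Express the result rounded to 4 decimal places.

-1.4180

x̄ = (1.3 - 19.6 + 11.7 + 11.0 + 1.5 + 11.0 + 11.4) / 7 = 4.0429
deviations (xᵢ − x̄): -2.7429, -23.6429, 7.6571, 6.9571, -2.5429, 6.9571, 7.3571
Σ(xᵢ − x̄)² = 782.5371 ⇒ m₂ = 782.5371/7 = 111.79102
Σ(xᵢ − x̄)³ = -11732.4195 ⇒ m₃ = -11732.4195/7 = -1676.05992
m₂^(3/2) = 111.79102^(1.5) = 1181.98069
g₁ = m₃ / m₂^(3/2) = -1676.05992 / 1181.98069 ≈ -1.4180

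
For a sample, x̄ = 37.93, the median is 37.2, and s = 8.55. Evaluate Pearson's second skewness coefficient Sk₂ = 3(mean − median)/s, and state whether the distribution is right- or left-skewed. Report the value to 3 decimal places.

0.256, right-skewed

Sk₂ = 3(37.93 − 37.2) / 8.55 = 3 × 0.7300 / 8.55
    = 2.1900 / 8.55 ≈ 0.256
Sk₂ > 0 ⇒ mean > median ⇒ right-skewed (positive skew).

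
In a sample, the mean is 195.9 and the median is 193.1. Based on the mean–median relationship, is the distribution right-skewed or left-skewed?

mean − median = 195.9 − 193.1 = 2.8
mean > median ⇒ the longer tail is on the right ⇒ right-skewed (positively skewed).

right-skewed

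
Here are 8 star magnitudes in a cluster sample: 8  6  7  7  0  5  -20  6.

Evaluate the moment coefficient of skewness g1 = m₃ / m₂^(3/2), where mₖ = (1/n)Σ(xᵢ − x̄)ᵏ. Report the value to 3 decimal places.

x̄ = (8 + 6 + 7 + 7 + 0 + 5 - 20 + 6) / 8 = 2.3750
deviations (xᵢ − x̄): 5.6250, 3.6250, 4.6250, 4.6250, -2.3750, 2.6250, -22.3750, 3.6250
Σ(xᵢ − x̄)² = 613.8750 ⇒ m₂ = 613.8750/8 = 76.73438
Σ(xᵢ − x̄)³ = -10726.0313 ⇒ m₃ = -10726.0313/8 = -1340.75391
m₂^(3/2) = 76.73438^(1.5) = 672.17900
g1 = m₃ / m₂^(3/2) = -1340.75391 / 672.17900 ≈ -1.995

-1.995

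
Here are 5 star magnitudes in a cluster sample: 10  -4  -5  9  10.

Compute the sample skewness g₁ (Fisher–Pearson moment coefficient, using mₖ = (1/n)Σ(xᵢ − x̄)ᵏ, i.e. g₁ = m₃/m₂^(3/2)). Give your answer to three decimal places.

x̄ = (10 - 4 - 5 + 9 + 10) / 5 = 4.0000
deviations (xᵢ − x̄): 6.0000, -8.0000, -9.0000, 5.0000, 6.0000
Σ(xᵢ − x̄)² = 242.0000 ⇒ m₂ = 242.0000/5 = 48.40000
Σ(xᵢ − x̄)³ = -684.0000 ⇒ m₃ = -684.0000/5 = -136.80000
m₂^(3/2) = 48.40000^(1.5) = 336.71933
g₁ = m₃ / m₂^(3/2) = -136.80000 / 336.71933 ≈ -0.406

-0.406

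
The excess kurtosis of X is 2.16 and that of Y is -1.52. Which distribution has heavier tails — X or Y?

Higher excess kurtosis ⇒ heavier tails relative to the normal distribution.
2.16 vs -1.52: the larger is 2.16, so X has heavier tails. (X is leptokurtic — heavier-than-normal tails; the other is platykurtic.)

X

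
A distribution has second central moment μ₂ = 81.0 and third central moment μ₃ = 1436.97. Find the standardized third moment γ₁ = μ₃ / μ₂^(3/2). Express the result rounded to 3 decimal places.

1.971

σ = √μ₂ = √81.0 = 9.00000
σ³ = μ₂^(3/2) = 729.00000
γ₁ = μ₃/σ³ = 1436.97 / 729.00000 ≈ 1.971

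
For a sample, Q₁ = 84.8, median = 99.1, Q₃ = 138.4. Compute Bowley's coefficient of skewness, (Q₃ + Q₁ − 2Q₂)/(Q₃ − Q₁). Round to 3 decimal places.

0.466

numerator: Q₃ + Q₁ − 2Q₂ = 138.4 + 84.8 − 2×99.1 = 25.0000
denominator: Q₃ − Q₁ = 138.4 − 84.8 = 53.6000
Bowley skewness = 25.0000 / 53.6000 ≈ 0.466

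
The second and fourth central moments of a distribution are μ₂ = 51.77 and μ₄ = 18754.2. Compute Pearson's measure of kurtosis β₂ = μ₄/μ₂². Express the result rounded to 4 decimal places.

μ₂² = 51.77² = 2680.13290
μ₄/μ₂² = 18754.2 / 2680.13290 = 6.99749
β₂ ≈ 6.9975

6.9975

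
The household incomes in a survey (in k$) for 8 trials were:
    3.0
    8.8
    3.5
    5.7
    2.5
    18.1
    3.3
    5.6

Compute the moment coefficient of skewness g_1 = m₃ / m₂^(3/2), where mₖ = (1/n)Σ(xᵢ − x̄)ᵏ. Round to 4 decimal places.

1.6515

x̄ = (3.0 + 8.8 + 3.5 + 5.7 + 2.5 + 18.1 + 3.3 + 5.6) / 8 = 6.3125
deviations (xᵢ − x̄): -3.3125, 2.4875, -2.8125, -0.6125, -3.8125, 11.7875, -3.0125, -0.7125
Σ(xᵢ − x̄)² = 188.5088 ⇒ m₂ = 188.5088/8 = 23.56359
Σ(xᵢ − x̄)³ = 1511.2679 ⇒ m₃ = 1511.2679/8 = 188.90849
m₂^(3/2) = 23.56359^(1.5) = 114.38321
g_1 = m₃ / m₂^(3/2) = 188.90849 / 114.38321 ≈ 1.6515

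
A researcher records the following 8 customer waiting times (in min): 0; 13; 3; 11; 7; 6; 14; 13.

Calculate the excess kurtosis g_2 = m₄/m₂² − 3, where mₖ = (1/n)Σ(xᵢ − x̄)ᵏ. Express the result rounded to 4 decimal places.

x̄ = 8.3750
Σ(xᵢ − x̄)² = 187.8750 ⇒ m₂ = 23.48438
Σ(xᵢ − x̄)⁴ = 7753.4941 ⇒ m₄ = 969.18677
m₂² = 551.51587
g_2 = m₄/m₂² − 3 = 1.75731 − 3 ≈ -1.2427

-1.2427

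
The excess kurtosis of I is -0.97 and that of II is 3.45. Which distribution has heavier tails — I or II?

II

Higher excess kurtosis ⇒ heavier tails relative to the normal distribution.
-0.97 vs 3.45: the larger is 3.45, so II has heavier tails. (II is leptokurtic — heavier-than-normal tails; the other is platykurtic.)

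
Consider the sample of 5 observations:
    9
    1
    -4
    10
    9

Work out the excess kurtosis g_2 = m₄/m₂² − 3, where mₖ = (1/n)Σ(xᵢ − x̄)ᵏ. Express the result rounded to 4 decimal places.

x̄ = 5.0000
Σ(xᵢ − x̄)² = 154.0000 ⇒ m₂ = 30.80000
Σ(xᵢ − x̄)⁴ = 7954.0000 ⇒ m₄ = 1590.80000
m₂² = 948.64000
g_2 = m₄/m₂² − 3 = 1.67693 − 3 ≈ -1.3231

-1.3231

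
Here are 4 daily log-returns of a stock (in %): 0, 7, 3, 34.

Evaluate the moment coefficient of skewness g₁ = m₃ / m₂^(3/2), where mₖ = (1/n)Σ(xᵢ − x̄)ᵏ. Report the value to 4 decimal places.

x̄ = (0 + 7 + 3 + 34) / 4 = 11.0000
deviations (xᵢ − x̄): -11.0000, -4.0000, -8.0000, 23.0000
Σ(xᵢ − x̄)² = 730.0000 ⇒ m₂ = 730.0000/4 = 182.50000
Σ(xᵢ − x̄)³ = 10260.0000 ⇒ m₃ = 10260.0000/4 = 2565.00000
m₂^(3/2) = 182.50000^(1.5) = 2465.43924
g₁ = m₃ / m₂^(3/2) = 2565.00000 / 2465.43924 ≈ 1.0404

1.0404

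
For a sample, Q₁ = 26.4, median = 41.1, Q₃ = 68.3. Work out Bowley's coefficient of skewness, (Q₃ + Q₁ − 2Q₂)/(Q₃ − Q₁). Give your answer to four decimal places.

numerator: Q₃ + Q₁ − 2Q₂ = 68.3 + 26.4 − 2×41.1 = 12.5000
denominator: Q₃ − Q₁ = 68.3 − 26.4 = 41.9000
Bowley skewness = 12.5000 / 41.9000 ≈ 0.2983

0.2983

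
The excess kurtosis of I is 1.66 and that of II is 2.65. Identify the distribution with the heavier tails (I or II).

II

Higher excess kurtosis ⇒ heavier tails relative to the normal distribution.
1.66 vs 2.65: the larger is 2.65, so II has heavier tails.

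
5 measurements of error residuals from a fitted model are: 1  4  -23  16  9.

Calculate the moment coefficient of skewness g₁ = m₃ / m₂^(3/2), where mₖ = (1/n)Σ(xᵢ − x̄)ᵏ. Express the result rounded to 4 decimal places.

x̄ = (1 + 4 - 23 + 16 + 9) / 5 = 1.4000
deviations (xᵢ − x̄): -0.4000, 2.6000, -24.4000, 14.6000, 7.6000
Σ(xᵢ − x̄)² = 873.2000 ⇒ m₂ = 873.2000/5 = 174.64000
Σ(xᵢ − x̄)³ = -10958.1600 ⇒ m₃ = -10958.1600/5 = -2191.63200
m₂^(3/2) = 174.64000^(1.5) = 2307.89254
g₁ = m₃ / m₂^(3/2) = -2191.63200 / 2307.89254 ≈ -0.9496

-0.9496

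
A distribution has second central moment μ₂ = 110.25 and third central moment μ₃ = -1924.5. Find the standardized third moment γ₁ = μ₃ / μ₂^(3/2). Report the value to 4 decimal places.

σ = √μ₂ = √110.25 = 10.50000
σ³ = μ₂^(3/2) = 1157.62500
γ₁ = μ₃/σ³ = -1924.5 / 1157.62500 ≈ -1.6625

-1.6625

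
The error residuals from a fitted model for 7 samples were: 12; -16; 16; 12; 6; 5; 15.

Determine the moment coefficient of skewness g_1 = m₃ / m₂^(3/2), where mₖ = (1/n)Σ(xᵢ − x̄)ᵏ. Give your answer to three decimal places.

-1.479

x̄ = (12 - 16 + 16 + 12 + 6 + 5 + 15) / 7 = 7.1429
deviations (xᵢ − x̄): 4.8571, -23.1429, 8.8571, 4.8571, -1.1429, -2.1429, 7.8571
Σ(xᵢ − x̄)² = 728.8571 ⇒ m₂ = 728.8571/7 = 104.12245
Σ(xᵢ − x̄)³ = -10997.3878 ⇒ m₃ = -10997.3878/7 = -1571.05539
m₂^(3/2) = 104.12245^(1.5) = 1062.46972
g_1 = m₃ / m₂^(3/2) = -1571.05539 / 1062.46972 ≈ -1.479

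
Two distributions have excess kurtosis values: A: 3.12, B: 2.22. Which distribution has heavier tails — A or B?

Higher excess kurtosis ⇒ heavier tails relative to the normal distribution.
3.12 vs 2.22: the larger is 3.12, so A has heavier tails.

A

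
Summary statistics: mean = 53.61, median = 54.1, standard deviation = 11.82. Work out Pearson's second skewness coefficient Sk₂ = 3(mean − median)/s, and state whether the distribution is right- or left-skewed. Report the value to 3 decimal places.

Sk₂ = 3(53.61 − 54.1) / 11.82 = 3 × -0.4900 / 11.82
    = -1.4700 / 11.82 ≈ -0.124
Sk₂ < 0 ⇒ mean < median ⇒ left-skewed (negative skew).

-0.124, left-skewed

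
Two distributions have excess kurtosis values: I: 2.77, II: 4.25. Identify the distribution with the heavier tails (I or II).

Higher excess kurtosis ⇒ heavier tails relative to the normal distribution.
2.77 vs 4.25: the larger is 4.25, so II has heavier tails.

II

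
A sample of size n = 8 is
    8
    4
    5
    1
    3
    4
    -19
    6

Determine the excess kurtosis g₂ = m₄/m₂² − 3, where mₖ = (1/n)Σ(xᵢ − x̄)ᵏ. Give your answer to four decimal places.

2.5068

x̄ = 1.5000
Σ(xᵢ − x̄)² = 510.0000 ⇒ m₂ = 63.75000
Σ(xᵢ − x̄)⁴ = 179038.5000 ⇒ m₄ = 22379.81250
m₂² = 4064.06250
g₂ = m₄/m₂² − 3 = 5.50676 − 3 ≈ 2.5068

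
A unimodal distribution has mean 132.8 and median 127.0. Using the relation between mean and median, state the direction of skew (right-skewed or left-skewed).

right-skewed

mean − median = 132.8 − 127.0 = 5.8
mean > median ⇒ the longer tail is on the right ⇒ right-skewed (positively skewed).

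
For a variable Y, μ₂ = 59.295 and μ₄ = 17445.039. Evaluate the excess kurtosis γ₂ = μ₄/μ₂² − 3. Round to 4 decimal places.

1.9618

μ₂² = 59.295² = 3515.89703
μ₄/μ₂² = 17445.039 / 3515.89703 = 4.96176
γ₂ = 4.96176 − 3 ≈ 1.9618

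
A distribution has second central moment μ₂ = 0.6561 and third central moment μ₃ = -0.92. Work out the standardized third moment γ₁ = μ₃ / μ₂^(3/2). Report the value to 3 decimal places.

-1.731

σ = √μ₂ = √0.6561 = 0.81000
σ³ = μ₂^(3/2) = 0.53144
γ₁ = μ₃/σ³ = -0.92 / 0.53144 ≈ -1.731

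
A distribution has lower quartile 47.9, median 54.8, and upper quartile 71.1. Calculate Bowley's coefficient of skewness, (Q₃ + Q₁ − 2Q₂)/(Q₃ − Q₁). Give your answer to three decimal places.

numerator: Q₃ + Q₁ − 2Q₂ = 71.1 + 47.9 − 2×54.8 = 9.4000
denominator: Q₃ − Q₁ = 71.1 − 47.9 = 23.2000
Bowley skewness = 9.4000 / 23.2000 ≈ 0.405

0.405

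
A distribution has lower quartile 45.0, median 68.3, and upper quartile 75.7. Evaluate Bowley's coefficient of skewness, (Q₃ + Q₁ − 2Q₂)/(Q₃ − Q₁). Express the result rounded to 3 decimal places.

-0.518

numerator: Q₃ + Q₁ − 2Q₂ = 75.7 + 45.0 − 2×68.3 = -15.9000
denominator: Q₃ − Q₁ = 75.7 − 45.0 = 30.7000
Bowley skewness = -15.9000 / 30.7000 ≈ -0.518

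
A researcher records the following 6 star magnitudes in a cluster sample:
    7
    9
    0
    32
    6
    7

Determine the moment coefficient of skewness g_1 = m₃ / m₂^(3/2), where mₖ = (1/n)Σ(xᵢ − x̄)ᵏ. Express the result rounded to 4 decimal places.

x̄ = (7 + 9 + 0 + 32 + 6 + 7) / 6 = 10.1667
deviations (xᵢ − x̄): -3.1667, -1.1667, -10.1667, 21.8333, -4.1667, -3.1667
Σ(xᵢ − x̄)² = 618.8333 ⇒ m₂ = 618.8333/6 = 103.13889
Σ(xᵢ − x̄)³ = 9219.5556 ⇒ m₃ = 9219.5556/6 = 1536.59259
m₂^(3/2) = 103.13889^(1.5) = 1047.45090
g_1 = m₃ / m₂^(3/2) = 1536.59259 / 1047.45090 ≈ 1.4670

1.4670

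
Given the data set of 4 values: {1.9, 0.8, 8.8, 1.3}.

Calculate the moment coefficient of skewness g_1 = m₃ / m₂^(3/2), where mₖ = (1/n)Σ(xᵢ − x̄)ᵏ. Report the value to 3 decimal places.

1.106

x̄ = (1.9 + 0.8 + 8.8 + 1.3) / 4 = 3.2000
deviations (xᵢ − x̄): -1.3000, -2.4000, 5.6000, -1.9000
Σ(xᵢ − x̄)² = 42.4200 ⇒ m₂ = 42.4200/4 = 10.60500
Σ(xᵢ − x̄)³ = 152.7360 ⇒ m₃ = 152.7360/4 = 38.18400
m₂^(3/2) = 10.60500^(1.5) = 34.53552
g_1 = m₃ / m₂^(3/2) = 38.18400 / 34.53552 ≈ 1.106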